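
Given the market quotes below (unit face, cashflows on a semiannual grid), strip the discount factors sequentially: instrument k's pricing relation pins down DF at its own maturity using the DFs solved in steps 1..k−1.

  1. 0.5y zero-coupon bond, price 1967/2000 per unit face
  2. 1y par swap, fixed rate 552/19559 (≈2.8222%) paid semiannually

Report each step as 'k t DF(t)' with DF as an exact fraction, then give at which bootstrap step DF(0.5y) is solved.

step 1 [0.5y] zero: DF = P = 1967/2000 ≈ 0.983500
step 2 [1y] swap r/2=276/19559: DF=(1 − 276/19559·(0.983500))/(1+276/19559) = 2431/2500 ≈ 0.972400

1 1/2 1967/2000
2 1 2431/2500
DF(0.5y) is solved at step 1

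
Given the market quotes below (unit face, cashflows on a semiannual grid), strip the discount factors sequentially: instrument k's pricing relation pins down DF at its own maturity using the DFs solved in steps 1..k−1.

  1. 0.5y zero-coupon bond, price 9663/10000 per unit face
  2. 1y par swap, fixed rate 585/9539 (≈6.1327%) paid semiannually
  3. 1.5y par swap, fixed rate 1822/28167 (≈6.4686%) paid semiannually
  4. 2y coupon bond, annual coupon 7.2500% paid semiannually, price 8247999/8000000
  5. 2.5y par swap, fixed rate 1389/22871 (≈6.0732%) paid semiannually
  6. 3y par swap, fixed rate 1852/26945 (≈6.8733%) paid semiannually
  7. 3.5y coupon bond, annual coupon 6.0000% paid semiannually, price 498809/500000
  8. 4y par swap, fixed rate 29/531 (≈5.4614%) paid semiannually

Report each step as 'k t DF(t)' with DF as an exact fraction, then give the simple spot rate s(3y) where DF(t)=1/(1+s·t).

1 1/2 9663/10000
2 1 1883/2000
3 3/2 9089/10000
4 2 2241/2500
5 5/2 8611/10000
6 3 2037/2500
7 7/2 2029/2500
8 4 4043/5000
s(3y) = (1/(2037/2500) − 1)/(3) = 463/6111 ≈ 7.5765%

step 1 [0.5y] zero: DF = P = 9663/10000 ≈ 0.966300
step 2 [1y] swap r/2=585/19078: DF=(1 − 585/19078·(0.966300))/(1+585/19078) = 1883/2000 ≈ 0.941500
step 3 [1.5y] swap r/2=911/28167: DF=(1 − 911/28167·(0.966300+0.941500))/(1+911/28167) = 9089/10000 ≈ 0.908900
step 4 [2y] bond c/2=29/800: DF=(8247999/8000000 − 29/800·(0.966300+0.941500+0.908900))/(1+29/800) = 2241/2500 ≈ 0.896400
step 5 [2.5y] swap r/2=1389/45742: DF=(1 − 1389/45742·(0.966300+0.941500+0.908900+0.896400))/(1+1389/45742) = 8611/10000 ≈ 0.861100
step 6 [3y] swap r/2=926/26945: DF=(1 − 926/26945·(0.966300+0.941500+0.908900+0.896400+0.861100))/(1+926/26945) = 2037/2500 ≈ 0.814800
step 7 [3.5y] bond c/2=3/100: DF=(498809/500000 − 3/100·(0.966300+0.941500+0.908900+0.896400+0.861100+0.814800))/(1+3/100) = 2029/2500 ≈ 0.811600
step 8 [4y] swap r/2=29/1062: DF=(1 − 29/1062·(0.966300+0.941500+0.908900+0.896400+0.861100+0.814800+0.811600))/(1+29/1062) = 4043/5000 ≈ 0.808600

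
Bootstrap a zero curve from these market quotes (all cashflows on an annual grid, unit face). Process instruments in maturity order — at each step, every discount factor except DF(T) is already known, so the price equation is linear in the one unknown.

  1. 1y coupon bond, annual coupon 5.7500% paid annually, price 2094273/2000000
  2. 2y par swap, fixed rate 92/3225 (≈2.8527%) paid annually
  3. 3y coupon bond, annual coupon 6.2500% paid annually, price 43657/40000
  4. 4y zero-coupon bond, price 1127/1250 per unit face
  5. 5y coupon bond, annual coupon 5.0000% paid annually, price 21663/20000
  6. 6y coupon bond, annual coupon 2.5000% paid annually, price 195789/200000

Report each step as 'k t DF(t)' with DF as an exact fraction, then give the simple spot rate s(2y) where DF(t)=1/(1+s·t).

1 1 4951/5000
2 2 1181/1250
3 3 4567/5000
4 4 1127/1250
5 5 853/1000
6 6 2107/2500
s(2y) = (1/(1181/1250) − 1)/(2) = 69/2362 ≈ 2.9213%

step 1 [1y] bond c/1=23/400: DF=(2094273/2000000 − 23/400·(0))/(1+23/400) = 4951/5000 ≈ 0.990200
step 2 [2y] swap r/1=92/3225: DF=(1 − 92/3225·(0.990200))/(1+92/3225) = 1181/1250 ≈ 0.944800
step 3 [3y] bond c/1=1/16: DF=(43657/40000 − 1/16·(0.990200+0.944800))/(1+1/16) = 4567/5000 ≈ 0.913400
step 4 [4y] zero: DF = P = 1127/1250 ≈ 0.901600
step 5 [5y] bond c/1=1/20: DF=(21663/20000 − 1/20·(0.990200+0.944800+0.913400+0.901600))/(1+1/20) = 853/1000 ≈ 0.853000
step 6 [6y] bond c/1=1/40: DF=(195789/200000 − 1/40·(0.990200+0.944800+0.913400+0.901600+0.853000))/(1+1/40) = 2107/2500 ≈ 0.842800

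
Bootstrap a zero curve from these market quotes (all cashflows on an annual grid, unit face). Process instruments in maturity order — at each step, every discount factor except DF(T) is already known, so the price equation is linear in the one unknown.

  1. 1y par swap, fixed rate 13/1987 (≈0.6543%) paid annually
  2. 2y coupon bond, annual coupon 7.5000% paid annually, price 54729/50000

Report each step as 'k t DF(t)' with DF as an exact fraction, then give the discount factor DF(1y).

1 1 1987/2000
2 2 9489/10000
DF(1y) = 1987/2000 ≈ 0.993500

step 1 [1y] swap r/1=13/1987: DF=(1 − 13/1987·(0))/(1+13/1987) = 1987/2000 ≈ 0.993500
step 2 [2y] bond c/1=3/40: DF=(54729/50000 − 3/40·(0.993500))/(1+3/40) = 9489/10000 ≈ 0.948900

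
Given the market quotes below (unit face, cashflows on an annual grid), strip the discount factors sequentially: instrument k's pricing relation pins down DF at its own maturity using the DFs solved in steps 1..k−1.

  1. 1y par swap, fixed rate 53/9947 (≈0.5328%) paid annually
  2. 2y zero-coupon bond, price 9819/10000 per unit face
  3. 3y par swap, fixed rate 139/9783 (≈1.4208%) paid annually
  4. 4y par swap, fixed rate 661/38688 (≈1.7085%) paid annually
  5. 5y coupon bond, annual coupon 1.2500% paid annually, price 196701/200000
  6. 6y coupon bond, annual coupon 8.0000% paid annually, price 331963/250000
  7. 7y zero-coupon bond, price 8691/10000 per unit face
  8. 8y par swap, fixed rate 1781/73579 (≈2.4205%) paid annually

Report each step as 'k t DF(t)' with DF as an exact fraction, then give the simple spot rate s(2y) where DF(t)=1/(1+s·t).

step 1 [1y] swap r/1=53/9947: DF=(1 − 53/9947·(0))/(1+53/9947) = 9947/10000 ≈ 0.994700
step 2 [2y] zero: DF = P = 9819/10000 ≈ 0.981900
step 3 [3y] swap r/1=139/9783: DF=(1 − 139/9783·(0.994700+0.981900))/(1+139/9783) = 9583/10000 ≈ 0.958300
step 4 [4y] swap r/1=661/38688: DF=(1 − 661/38688·(0.994700+0.981900+0.958300))/(1+661/38688) = 9339/10000 ≈ 0.933900
step 5 [5y] bond c/1=1/80: DF=(196701/200000 − 1/80·(0.994700+0.981900+0.958300+0.933900))/(1+1/80) = 2309/2500 ≈ 0.923600
step 6 [6y] bond c/1=2/25: DF=(331963/250000 − 2/25·(0.994700+0.981900+0.958300+0.933900+0.923600))/(1+2/25) = 1749/2000 ≈ 0.874500
step 7 [7y] zero: DF = P = 8691/10000 ≈ 0.869100
step 8 [8y] swap r/1=1781/73579: DF=(1 − 1781/73579·(0.994700+0.981900+0.958300+0.933900+0.923600+0.874500+0.869100))/(1+1781/73579) = 8219/10000 ≈ 0.821900

1 1 9947/10000
2 2 9819/10000
3 3 9583/10000
4 4 9339/10000
5 5 2309/2500
6 6 1749/2000
7 7 8691/10000
8 8 8219/10000
s(2y) = (1/(9819/10000) − 1)/(2) = 181/19638 ≈ 0.9217%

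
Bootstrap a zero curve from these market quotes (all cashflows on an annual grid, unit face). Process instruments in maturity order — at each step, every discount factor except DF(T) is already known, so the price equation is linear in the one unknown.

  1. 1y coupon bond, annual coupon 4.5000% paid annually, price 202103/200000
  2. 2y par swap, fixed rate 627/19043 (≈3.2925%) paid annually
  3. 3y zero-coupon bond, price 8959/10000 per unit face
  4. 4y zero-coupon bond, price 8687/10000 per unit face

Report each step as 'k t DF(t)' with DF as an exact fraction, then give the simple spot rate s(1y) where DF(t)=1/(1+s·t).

step 1 [1y] bond c/1=9/200: DF=(202103/200000 − 9/200·(0))/(1+9/200) = 967/1000 ≈ 0.967000
step 2 [2y] swap r/1=627/19043: DF=(1 − 627/19043·(0.967000))/(1+627/19043) = 9373/10000 ≈ 0.937300
step 3 [3y] zero: DF = P = 8959/10000 ≈ 0.895900
step 4 [4y] zero: DF = P = 8687/10000 ≈ 0.868700

1 1 967/1000
2 2 9373/10000
3 3 8959/10000
4 4 8687/10000
s(1y) = (1/(967/1000) − 1)/(1) = 33/967 ≈ 3.4126%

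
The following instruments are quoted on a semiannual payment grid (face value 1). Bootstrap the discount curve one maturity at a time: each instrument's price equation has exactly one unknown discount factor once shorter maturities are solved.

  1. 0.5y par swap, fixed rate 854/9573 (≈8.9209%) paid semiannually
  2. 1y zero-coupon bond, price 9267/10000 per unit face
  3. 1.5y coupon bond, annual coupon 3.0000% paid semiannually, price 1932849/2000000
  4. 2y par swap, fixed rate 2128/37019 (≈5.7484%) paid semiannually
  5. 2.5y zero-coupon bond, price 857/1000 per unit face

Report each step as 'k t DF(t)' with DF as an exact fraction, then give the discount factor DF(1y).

1 1/2 9573/10000
2 1 9267/10000
3 3/2 9243/10000
4 2 1117/1250
5 5/2 857/1000
DF(1y) = 9267/10000 ≈ 0.926700

step 1 [0.5y] swap r/2=427/9573: DF=(1 − 427/9573·(0))/(1+427/9573) = 9573/10000 ≈ 0.957300
step 2 [1y] zero: DF = P = 9267/10000 ≈ 0.926700
step 3 [1.5y] bond c/2=3/200: DF=(1932849/2000000 − 3/200·(0.957300+0.926700))/(1+3/200) = 9243/10000 ≈ 0.924300
step 4 [2y] swap r/2=1064/37019: DF=(1 − 1064/37019·(0.957300+0.926700+0.924300))/(1+1064/37019) = 1117/1250 ≈ 0.893600
step 5 [2.5y] zero: DF = P = 857/1000 ≈ 0.857000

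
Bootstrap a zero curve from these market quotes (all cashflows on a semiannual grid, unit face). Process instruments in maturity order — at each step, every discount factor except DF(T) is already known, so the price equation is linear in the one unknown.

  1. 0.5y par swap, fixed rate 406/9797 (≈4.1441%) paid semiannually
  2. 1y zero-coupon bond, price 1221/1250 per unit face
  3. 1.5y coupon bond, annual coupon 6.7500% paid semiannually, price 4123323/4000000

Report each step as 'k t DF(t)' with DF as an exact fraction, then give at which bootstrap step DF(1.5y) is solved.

1 1/2 9797/10000
2 1 1221/1250
3 3/2 9333/10000
DF(1.5y) is solved at step 3

step 1 [0.5y] swap r/2=203/9797: DF=(1 − 203/9797·(0))/(1+203/9797) = 9797/10000 ≈ 0.979700
step 2 [1y] zero: DF = P = 1221/1250 ≈ 0.976800
step 3 [1.5y] bond c/2=27/800: DF=(4123323/4000000 − 27/800·(0.979700+0.976800))/(1+27/800) = 9333/10000 ≈ 0.933300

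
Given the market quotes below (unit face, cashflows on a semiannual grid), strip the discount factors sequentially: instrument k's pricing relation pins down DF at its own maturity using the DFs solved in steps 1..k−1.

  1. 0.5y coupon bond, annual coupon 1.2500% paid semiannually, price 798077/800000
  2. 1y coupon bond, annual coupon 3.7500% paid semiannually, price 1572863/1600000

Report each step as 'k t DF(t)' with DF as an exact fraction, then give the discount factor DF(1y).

1 1/2 4957/5000
2 1 9467/10000
DF(1y) = 9467/10000 ≈ 0.946700

step 1 [0.5y] bond c/2=1/160: DF=(798077/800000 − 1/160·(0))/(1+1/160) = 4957/5000 ≈ 0.991400
step 2 [1y] bond c/2=3/160: DF=(1572863/1600000 − 3/160·(0.991400))/(1+3/160) = 9467/10000 ≈ 0.946700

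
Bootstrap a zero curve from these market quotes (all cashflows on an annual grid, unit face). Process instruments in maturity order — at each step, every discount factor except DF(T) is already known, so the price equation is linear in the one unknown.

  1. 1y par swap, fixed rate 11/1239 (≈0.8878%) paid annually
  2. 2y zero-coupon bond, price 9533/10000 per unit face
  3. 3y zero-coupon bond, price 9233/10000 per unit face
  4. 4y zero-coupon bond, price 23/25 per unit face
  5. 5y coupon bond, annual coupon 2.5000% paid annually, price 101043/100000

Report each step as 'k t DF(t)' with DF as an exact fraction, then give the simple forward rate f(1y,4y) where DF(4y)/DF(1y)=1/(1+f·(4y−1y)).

1 1 1239/1250
2 2 9533/10000
3 3 9233/10000
4 4 23/25
5 5 4467/5000
f(1y,4y) = ((1239/1250)/(23/25) − 1)/(3) = 89/3450 ≈ 2.5797%

step 1 [1y] swap r/1=11/1239: DF=(1 − 11/1239·(0))/(1+11/1239) = 1239/1250 ≈ 0.991200
step 2 [2y] zero: DF = P = 9533/10000 ≈ 0.953300
step 3 [3y] zero: DF = P = 9233/10000 ≈ 0.923300
step 4 [4y] zero: DF = P = 23/25 ≈ 0.920000
step 5 [5y] bond c/1=1/40: DF=(101043/100000 − 1/40·(0.991200+0.953300+0.923300+0.920000))/(1+1/40) = 4467/5000 ≈ 0.893400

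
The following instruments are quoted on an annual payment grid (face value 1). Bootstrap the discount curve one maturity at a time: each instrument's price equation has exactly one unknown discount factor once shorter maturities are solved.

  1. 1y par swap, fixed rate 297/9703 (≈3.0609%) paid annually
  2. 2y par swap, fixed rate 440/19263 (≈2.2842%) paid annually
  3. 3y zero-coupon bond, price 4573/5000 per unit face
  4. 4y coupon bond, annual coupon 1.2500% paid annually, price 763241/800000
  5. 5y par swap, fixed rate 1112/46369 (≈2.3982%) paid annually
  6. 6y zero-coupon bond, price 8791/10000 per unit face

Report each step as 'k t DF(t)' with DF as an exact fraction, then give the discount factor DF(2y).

step 1 [1y] swap r/1=297/9703: DF=(1 − 297/9703·(0))/(1+297/9703) = 9703/10000 ≈ 0.970300
step 2 [2y] swap r/1=440/19263: DF=(1 − 440/19263·(0.970300))/(1+440/19263) = 239/250 ≈ 0.956000
step 3 [3y] zero: DF = P = 4573/5000 ≈ 0.914600
step 4 [4y] bond c/1=1/80: DF=(763241/800000 − 1/80·(0.970300+0.956000+0.914600))/(1+1/80) = 567/625 ≈ 0.907200
step 5 [5y] swap r/1=1112/46369: DF=(1 − 1112/46369·(0.970300+0.956000+0.914600+0.907200))/(1+1112/46369) = 1111/1250 ≈ 0.888800
step 6 [6y] zero: DF = P = 8791/10000 ≈ 0.879100

1 1 9703/10000
2 2 239/250
3 3 4573/5000
4 4 567/625
5 5 1111/1250
6 6 8791/10000
DF(2y) = 239/250 ≈ 0.956000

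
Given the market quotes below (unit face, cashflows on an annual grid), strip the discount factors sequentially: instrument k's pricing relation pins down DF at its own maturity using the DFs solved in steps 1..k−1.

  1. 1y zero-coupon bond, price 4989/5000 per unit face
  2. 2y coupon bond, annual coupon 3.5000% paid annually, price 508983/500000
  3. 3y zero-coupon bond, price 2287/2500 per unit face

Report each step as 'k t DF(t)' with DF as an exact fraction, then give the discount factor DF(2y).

step 1 [1y] zero: DF = P = 4989/5000 ≈ 0.997800
step 2 [2y] bond c/1=7/200: DF=(508983/500000 − 7/200·(0.997800))/(1+7/200) = 4749/5000 ≈ 0.949800
step 3 [3y] zero: DF = P = 2287/2500 ≈ 0.914800

1 1 4989/5000
2 2 4749/5000
3 3 2287/2500
DF(2y) = 4749/5000 ≈ 0.949800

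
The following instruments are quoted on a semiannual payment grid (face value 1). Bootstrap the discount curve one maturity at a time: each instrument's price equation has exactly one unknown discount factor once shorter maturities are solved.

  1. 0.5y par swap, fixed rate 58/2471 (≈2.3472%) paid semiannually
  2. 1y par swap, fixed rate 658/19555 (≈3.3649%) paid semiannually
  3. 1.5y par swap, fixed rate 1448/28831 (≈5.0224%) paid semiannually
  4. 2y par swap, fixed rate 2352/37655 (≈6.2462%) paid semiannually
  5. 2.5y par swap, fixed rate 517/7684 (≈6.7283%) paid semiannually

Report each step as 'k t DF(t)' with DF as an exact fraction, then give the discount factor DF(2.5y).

step 1 [0.5y] swap r/2=29/2471: DF=(1 − 29/2471·(0))/(1+29/2471) = 2471/2500 ≈ 0.988400
step 2 [1y] swap r/2=329/19555: DF=(1 − 329/19555·(0.988400))/(1+329/19555) = 9671/10000 ≈ 0.967100
step 3 [1.5y] swap r/2=724/28831: DF=(1 − 724/28831·(0.988400+0.967100))/(1+724/28831) = 2319/2500 ≈ 0.927600
step 4 [2y] swap r/2=1176/37655: DF=(1 − 1176/37655·(0.988400+0.967100+0.927600))/(1+1176/37655) = 1103/1250 ≈ 0.882400
step 5 [2.5y] swap r/2=517/15368: DF=(1 − 517/15368·(0.988400+0.967100+0.927600+0.882400))/(1+517/15368) = 8449/10000 ≈ 0.844900

1 1/2 2471/2500
2 1 9671/10000
3 3/2 2319/2500
4 2 1103/1250
5 5/2 8449/10000
DF(2.5y) = 8449/10000 ≈ 0.844900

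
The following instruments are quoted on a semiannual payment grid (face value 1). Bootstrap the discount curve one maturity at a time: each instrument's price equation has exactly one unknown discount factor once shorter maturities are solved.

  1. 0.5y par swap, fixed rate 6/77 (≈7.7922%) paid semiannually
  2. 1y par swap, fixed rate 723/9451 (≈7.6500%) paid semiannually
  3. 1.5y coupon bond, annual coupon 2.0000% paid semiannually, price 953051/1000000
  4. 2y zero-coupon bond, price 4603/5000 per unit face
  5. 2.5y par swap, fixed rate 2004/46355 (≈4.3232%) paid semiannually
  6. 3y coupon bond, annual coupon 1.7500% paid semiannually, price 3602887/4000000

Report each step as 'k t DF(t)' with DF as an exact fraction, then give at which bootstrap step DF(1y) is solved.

1 1/2 77/80
2 1 9277/10000
3 3/2 9249/10000
4 2 4603/5000
5 5/2 4499/5000
6 3 8527/10000
DF(1y) is solved at step 2

step 1 [0.5y] swap r/2=3/77: DF=(1 − 3/77·(0))/(1+3/77) = 77/80 ≈ 0.962500
step 2 [1y] swap r/2=723/18902: DF=(1 − 723/18902·(0.962500))/(1+723/18902) = 9277/10000 ≈ 0.927700
step 3 [1.5y] bond c/2=1/100: DF=(953051/1000000 − 1/100·(0.962500+0.927700))/(1+1/100) = 9249/10000 ≈ 0.924900
step 4 [2y] zero: DF = P = 4603/5000 ≈ 0.920600
step 5 [2.5y] swap r/2=1002/46355: DF=(1 − 1002/46355·(0.962500+0.927700+0.924900+0.920600))/(1+1002/46355) = 4499/5000 ≈ 0.899800
step 6 [3y] bond c/2=7/800: DF=(3602887/4000000 − 7/800·(0.962500+0.927700+0.924900+0.920600+0.899800))/(1+7/800) = 8527/10000 ≈ 0.852700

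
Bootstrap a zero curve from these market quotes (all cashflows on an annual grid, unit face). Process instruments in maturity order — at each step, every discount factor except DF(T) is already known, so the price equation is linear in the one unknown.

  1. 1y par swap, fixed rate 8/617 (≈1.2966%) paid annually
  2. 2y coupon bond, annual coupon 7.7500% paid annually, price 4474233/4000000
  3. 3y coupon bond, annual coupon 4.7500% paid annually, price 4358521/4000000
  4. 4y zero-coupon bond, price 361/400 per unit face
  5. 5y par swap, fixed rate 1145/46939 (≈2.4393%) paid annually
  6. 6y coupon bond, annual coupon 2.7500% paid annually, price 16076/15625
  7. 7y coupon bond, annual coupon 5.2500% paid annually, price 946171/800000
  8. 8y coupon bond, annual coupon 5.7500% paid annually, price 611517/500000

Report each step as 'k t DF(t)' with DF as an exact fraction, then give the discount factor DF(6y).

1 1 617/625
2 2 9671/10000
3 3 2379/2500
4 4 361/400
5 5 1771/2000
6 6 8757/10000
7 7 8459/10000
8 8 8077/10000
DF(6y) = 8757/10000 ≈ 0.875700

step 1 [1y] swap r/1=8/617: DF=(1 − 8/617·(0))/(1+8/617) = 617/625 ≈ 0.987200
step 2 [2y] bond c/1=31/400: DF=(4474233/4000000 − 31/400·(0.987200))/(1+31/400) = 9671/10000 ≈ 0.967100
step 3 [3y] bond c/1=19/400: DF=(4358521/4000000 − 19/400·(0.987200+0.967100))/(1+19/400) = 2379/2500 ≈ 0.951600
step 4 [4y] zero: DF = P = 361/400 ≈ 0.902500
step 5 [5y] swap r/1=1145/46939: DF=(1 − 1145/46939·(0.987200+0.967100+0.951600+0.902500))/(1+1145/46939) = 1771/2000 ≈ 0.885500
step 6 [6y] bond c/1=11/400: DF=(16076/15625 − 11/400·(0.987200+0.967100+0.951600+0.902500+0.885500))/(1+11/400) = 8757/10000 ≈ 0.875700
step 7 [7y] bond c/1=21/400: DF=(946171/800000 − 21/400·(0.987200+0.967100+0.951600+0.902500+0.885500+0.875700))/(1+21/400) = 8459/10000 ≈ 0.845900
step 8 [8y] bond c/1=23/400: DF=(611517/500000 − 23/400·(0.987200+0.967100+0.951600+0.902500+0.885500+0.875700+0.845900))/(1+23/400) = 8077/10000 ≈ 0.807700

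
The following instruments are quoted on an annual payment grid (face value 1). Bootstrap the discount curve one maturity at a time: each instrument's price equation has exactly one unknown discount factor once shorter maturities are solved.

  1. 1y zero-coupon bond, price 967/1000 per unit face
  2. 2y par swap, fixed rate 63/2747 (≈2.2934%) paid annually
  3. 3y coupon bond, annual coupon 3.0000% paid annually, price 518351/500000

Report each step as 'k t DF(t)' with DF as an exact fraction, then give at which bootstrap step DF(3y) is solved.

1 1 967/1000
2 2 9559/10000
3 3 1901/2000
DF(3y) is solved at step 3

step 1 [1y] zero: DF = P = 967/1000 ≈ 0.967000
step 2 [2y] swap r/1=63/2747: DF=(1 − 63/2747·(0.967000))/(1+63/2747) = 9559/10000 ≈ 0.955900
step 3 [3y] bond c/1=3/100: DF=(518351/500000 − 3/100·(0.967000+0.955900))/(1+3/100) = 1901/2000 ≈ 0.950500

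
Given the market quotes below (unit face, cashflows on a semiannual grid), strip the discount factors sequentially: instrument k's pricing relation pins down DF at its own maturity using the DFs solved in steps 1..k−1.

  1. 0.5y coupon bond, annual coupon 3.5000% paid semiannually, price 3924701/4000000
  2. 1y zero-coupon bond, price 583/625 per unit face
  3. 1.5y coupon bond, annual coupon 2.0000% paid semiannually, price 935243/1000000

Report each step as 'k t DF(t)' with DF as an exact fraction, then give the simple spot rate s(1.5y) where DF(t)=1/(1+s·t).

step 1 [0.5y] bond c/2=7/400: DF=(3924701/4000000 − 7/400·(0))/(1+7/400) = 9643/10000 ≈ 0.964300
step 2 [1y] zero: DF = P = 583/625 ≈ 0.932800
step 3 [1.5y] bond c/2=1/100: DF=(935243/1000000 − 1/100·(0.964300+0.932800))/(1+1/100) = 567/625 ≈ 0.907200

1 1/2 9643/10000
2 1 583/625
3 3/2 567/625
s(1.5y) = (1/(567/625) − 1)/(3/2) = 116/1701 ≈ 6.8195%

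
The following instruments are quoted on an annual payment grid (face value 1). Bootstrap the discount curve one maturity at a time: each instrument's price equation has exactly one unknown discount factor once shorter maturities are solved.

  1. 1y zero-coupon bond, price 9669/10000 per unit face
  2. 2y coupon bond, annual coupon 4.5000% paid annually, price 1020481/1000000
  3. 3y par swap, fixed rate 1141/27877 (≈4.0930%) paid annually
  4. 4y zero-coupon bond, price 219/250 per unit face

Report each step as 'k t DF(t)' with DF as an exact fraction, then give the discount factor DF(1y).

step 1 [1y] zero: DF = P = 9669/10000 ≈ 0.966900
step 2 [2y] bond c/1=9/200: DF=(1020481/1000000 − 9/200·(0.966900))/(1+9/200) = 9349/10000 ≈ 0.934900
step 3 [3y] swap r/1=1141/27877: DF=(1 − 1141/27877·(0.966900+0.934900))/(1+1141/27877) = 8859/10000 ≈ 0.885900
step 4 [4y] zero: DF = P = 219/250 ≈ 0.876000

1 1 9669/10000
2 2 9349/10000
3 3 8859/10000
4 4 219/250
DF(1y) = 9669/10000 ≈ 0.966900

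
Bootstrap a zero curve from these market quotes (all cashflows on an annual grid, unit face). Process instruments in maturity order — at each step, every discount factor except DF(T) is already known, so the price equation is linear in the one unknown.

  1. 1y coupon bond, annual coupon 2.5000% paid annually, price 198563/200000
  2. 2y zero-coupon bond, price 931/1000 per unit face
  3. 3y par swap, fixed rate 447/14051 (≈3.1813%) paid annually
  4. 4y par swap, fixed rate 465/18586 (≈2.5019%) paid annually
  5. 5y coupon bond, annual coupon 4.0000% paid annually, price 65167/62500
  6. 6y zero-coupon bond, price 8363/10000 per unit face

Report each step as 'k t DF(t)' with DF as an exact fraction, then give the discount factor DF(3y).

1 1 4843/5000
2 2 931/1000
3 3 4553/5000
4 4 907/1000
5 5 2149/2500
6 6 8363/10000
DF(3y) = 4553/5000 ≈ 0.910600

step 1 [1y] bond c/1=1/40: DF=(198563/200000 − 1/40·(0))/(1+1/40) = 4843/5000 ≈ 0.968600
step 2 [2y] zero: DF = P = 931/1000 ≈ 0.931000
step 3 [3y] swap r/1=447/14051: DF=(1 − 447/14051·(0.968600+0.931000))/(1+447/14051) = 4553/5000 ≈ 0.910600
step 4 [4y] swap r/1=465/18586: DF=(1 − 465/18586·(0.968600+0.931000+0.910600))/(1+465/18586) = 907/1000 ≈ 0.907000
step 5 [5y] bond c/1=1/25: DF=(65167/62500 − 1/25·(0.968600+0.931000+0.910600+0.907000))/(1+1/25) = 2149/2500 ≈ 0.859600
step 6 [6y] zero: DF = P = 8363/10000 ≈ 0.836300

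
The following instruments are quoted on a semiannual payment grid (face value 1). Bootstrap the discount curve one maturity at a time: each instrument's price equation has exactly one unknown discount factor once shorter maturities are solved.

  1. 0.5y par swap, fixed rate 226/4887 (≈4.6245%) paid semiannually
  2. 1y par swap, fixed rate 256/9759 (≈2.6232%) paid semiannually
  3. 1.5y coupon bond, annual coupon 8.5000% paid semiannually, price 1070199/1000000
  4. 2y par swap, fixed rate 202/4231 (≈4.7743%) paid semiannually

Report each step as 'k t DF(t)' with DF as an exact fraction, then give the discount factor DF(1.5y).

1 1/2 4887/5000
2 1 609/625
3 3/2 947/1000
4 2 9091/10000
DF(1.5y) = 947/1000 ≈ 0.947000

step 1 [0.5y] swap r/2=113/4887: DF=(1 − 113/4887·(0))/(1+113/4887) = 4887/5000 ≈ 0.977400
step 2 [1y] swap r/2=128/9759: DF=(1 − 128/9759·(0.977400))/(1+128/9759) = 609/625 ≈ 0.974400
step 3 [1.5y] bond c/2=17/400: DF=(1070199/1000000 − 17/400·(0.977400+0.974400))/(1+17/400) = 947/1000 ≈ 0.947000
step 4 [2y] swap r/2=101/4231: DF=(1 − 101/4231·(0.977400+0.974400+0.947000))/(1+101/4231) = 9091/10000 ≈ 0.909100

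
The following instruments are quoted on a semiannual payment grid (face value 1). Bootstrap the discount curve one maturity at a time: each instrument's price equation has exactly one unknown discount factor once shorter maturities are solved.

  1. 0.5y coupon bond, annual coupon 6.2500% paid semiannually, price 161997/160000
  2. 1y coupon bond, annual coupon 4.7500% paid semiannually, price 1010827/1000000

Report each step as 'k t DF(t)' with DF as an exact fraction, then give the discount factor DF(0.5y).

1 1/2 4909/5000
2 1 4823/5000
DF(0.5y) = 4909/5000 ≈ 0.981800

step 1 [0.5y] bond c/2=1/32: DF=(161997/160000 − 1/32·(0))/(1+1/32) = 4909/5000 ≈ 0.981800
step 2 [1y] bond c/2=19/800: DF=(1010827/1000000 − 19/800·(0.981800))/(1+19/800) = 4823/5000 ≈ 0.964600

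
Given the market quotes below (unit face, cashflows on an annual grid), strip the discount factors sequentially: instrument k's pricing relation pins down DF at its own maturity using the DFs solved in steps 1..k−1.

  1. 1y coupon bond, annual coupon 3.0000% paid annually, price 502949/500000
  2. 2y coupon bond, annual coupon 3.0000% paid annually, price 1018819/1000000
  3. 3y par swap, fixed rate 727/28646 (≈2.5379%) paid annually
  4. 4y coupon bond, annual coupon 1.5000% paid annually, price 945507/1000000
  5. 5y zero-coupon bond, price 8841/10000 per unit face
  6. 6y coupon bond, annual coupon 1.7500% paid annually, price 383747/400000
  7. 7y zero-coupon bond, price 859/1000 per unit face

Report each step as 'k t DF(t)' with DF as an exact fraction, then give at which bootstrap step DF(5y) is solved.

step 1 [1y] bond c/1=3/100: DF=(502949/500000 − 3/100·(0))/(1+3/100) = 4883/5000 ≈ 0.976600
step 2 [2y] bond c/1=3/100: DF=(1018819/1000000 − 3/100·(0.976600))/(1+3/100) = 9607/10000 ≈ 0.960700
step 3 [3y] swap r/1=727/28646: DF=(1 − 727/28646·(0.976600+0.960700))/(1+727/28646) = 9273/10000 ≈ 0.927300
step 4 [4y] bond c/1=3/200: DF=(945507/1000000 − 3/200·(0.976600+0.960700+0.927300))/(1+3/200) = 2223/2500 ≈ 0.889200
step 5 [5y] zero: DF = P = 8841/10000 ≈ 0.884100
step 6 [6y] bond c/1=7/400: DF=(383747/400000 − 7/400·(0.976600+0.960700+0.927300+0.889200+0.884100))/(1+7/400) = 8631/10000 ≈ 0.863100
step 7 [7y] zero: DF = P = 859/1000 ≈ 0.859000

1 1 4883/5000
2 2 9607/10000
3 3 9273/10000
4 4 2223/2500
5 5 8841/10000
6 6 8631/10000
7 7 859/1000
DF(5y) is solved at step 5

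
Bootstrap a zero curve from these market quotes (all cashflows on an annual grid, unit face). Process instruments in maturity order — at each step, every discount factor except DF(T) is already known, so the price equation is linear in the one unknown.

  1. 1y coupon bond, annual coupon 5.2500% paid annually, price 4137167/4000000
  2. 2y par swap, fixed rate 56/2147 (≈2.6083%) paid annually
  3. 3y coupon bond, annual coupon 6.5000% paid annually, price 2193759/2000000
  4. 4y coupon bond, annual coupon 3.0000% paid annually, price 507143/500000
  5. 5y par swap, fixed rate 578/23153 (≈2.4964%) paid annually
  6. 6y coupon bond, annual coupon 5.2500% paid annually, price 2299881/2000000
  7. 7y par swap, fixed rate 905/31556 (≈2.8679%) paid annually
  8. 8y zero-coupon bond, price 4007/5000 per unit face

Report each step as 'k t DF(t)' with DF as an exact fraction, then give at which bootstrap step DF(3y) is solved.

1 1 9827/10000
2 2 1187/1250
3 3 114/125
4 4 9019/10000
5 5 2211/2500
6 6 1077/1250
7 7 819/1000
8 8 4007/5000
DF(3y) is solved at step 3

step 1 [1y] bond c/1=21/400: DF=(4137167/4000000 − 21/400·(0))/(1+21/400) = 9827/10000 ≈ 0.982700
step 2 [2y] swap r/1=56/2147: DF=(1 − 56/2147·(0.982700))/(1+56/2147) = 1187/1250 ≈ 0.949600
step 3 [3y] bond c/1=13/200: DF=(2193759/2000000 − 13/200·(0.982700+0.949600))/(1+13/200) = 114/125 ≈ 0.912000
step 4 [4y] bond c/1=3/100: DF=(507143/500000 − 3/100·(0.982700+0.949600+0.912000))/(1+3/100) = 9019/10000 ≈ 0.901900
step 5 [5y] swap r/1=578/23153: DF=(1 − 578/23153·(0.982700+0.949600+0.912000+0.901900))/(1+578/23153) = 2211/2500 ≈ 0.884400
step 6 [6y] bond c/1=21/400: DF=(2299881/2000000 − 21/400·(0.982700+0.949600+0.912000+0.901900+0.884400))/(1+21/400) = 1077/1250 ≈ 0.861600
step 7 [7y] swap r/1=905/31556: DF=(1 − 905/31556·(0.982700+0.949600+0.912000+0.901900+0.884400+0.861600))/(1+905/31556) = 819/1000 ≈ 0.819000
step 8 [8y] zero: DF = P = 4007/5000 ≈ 0.801400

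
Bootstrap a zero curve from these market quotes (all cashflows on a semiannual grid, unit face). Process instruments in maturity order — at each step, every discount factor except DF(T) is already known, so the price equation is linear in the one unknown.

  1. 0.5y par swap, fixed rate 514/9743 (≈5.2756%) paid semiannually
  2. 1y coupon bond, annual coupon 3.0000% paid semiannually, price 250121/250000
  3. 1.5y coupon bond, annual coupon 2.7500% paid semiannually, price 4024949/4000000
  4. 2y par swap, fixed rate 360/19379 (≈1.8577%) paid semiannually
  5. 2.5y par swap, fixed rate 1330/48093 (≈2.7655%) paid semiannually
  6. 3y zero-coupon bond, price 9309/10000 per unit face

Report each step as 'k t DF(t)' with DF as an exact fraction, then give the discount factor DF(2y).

1 1/2 9743/10000
2 1 9713/10000
3 3/2 4831/5000
4 2 241/250
5 5/2 1867/2000
6 3 9309/10000
DF(2y) = 241/250 ≈ 0.964000

step 1 [0.5y] swap r/2=257/9743: DF=(1 − 257/9743·(0))/(1+257/9743) = 9743/10000 ≈ 0.974300
step 2 [1y] bond c/2=3/200: DF=(250121/250000 − 3/200·(0.974300))/(1+3/200) = 9713/10000 ≈ 0.971300
step 3 [1.5y] bond c/2=11/800: DF=(4024949/4000000 − 11/800·(0.974300+0.971300))/(1+11/800) = 4831/5000 ≈ 0.966200
step 4 [2y] swap r/2=180/19379: DF=(1 − 180/19379·(0.974300+0.971300+0.966200))/(1+180/19379) = 241/250 ≈ 0.964000
step 5 [2.5y] swap r/2=665/48093: DF=(1 − 665/48093·(0.974300+0.971300+0.966200+0.964000))/(1+665/48093) = 1867/2000 ≈ 0.933500
step 6 [3y] zero: DF = P = 9309/10000 ≈ 0.930900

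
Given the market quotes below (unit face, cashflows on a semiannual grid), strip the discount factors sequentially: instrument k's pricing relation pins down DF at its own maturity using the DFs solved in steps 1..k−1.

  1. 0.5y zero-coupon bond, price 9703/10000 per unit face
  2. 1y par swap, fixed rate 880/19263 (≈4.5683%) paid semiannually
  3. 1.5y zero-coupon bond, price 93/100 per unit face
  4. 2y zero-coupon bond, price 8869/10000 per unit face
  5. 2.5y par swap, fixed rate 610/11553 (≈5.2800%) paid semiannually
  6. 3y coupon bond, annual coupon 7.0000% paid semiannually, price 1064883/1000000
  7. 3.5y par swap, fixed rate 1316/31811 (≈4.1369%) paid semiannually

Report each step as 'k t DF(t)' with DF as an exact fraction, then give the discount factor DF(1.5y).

step 1 [0.5y] zero: DF = P = 9703/10000 ≈ 0.970300
step 2 [1y] swap r/2=440/19263: DF=(1 − 440/19263·(0.970300))/(1+440/19263) = 239/250 ≈ 0.956000
step 3 [1.5y] zero: DF = P = 93/100 ≈ 0.930000
step 4 [2y] zero: DF = P = 8869/10000 ≈ 0.886900
step 5 [2.5y] swap r/2=305/11553: DF=(1 − 305/11553·(0.970300+0.956000+0.930000+0.886900))/(1+305/11553) = 439/500 ≈ 0.878000
step 6 [3y] bond c/2=7/200: DF=(1064883/1000000 − 7/200·(0.970300+0.956000+0.930000+0.886900+0.878000))/(1+7/200) = 4363/5000 ≈ 0.872600
step 7 [3.5y] swap r/2=658/31811: DF=(1 − 658/31811·(0.970300+0.956000+0.930000+0.886900+0.878000+0.872600))/(1+658/31811) = 2171/2500 ≈ 0.868400

1 1/2 9703/10000
2 1 239/250
3 3/2 93/100
4 2 8869/10000
5 5/2 439/500
6 3 4363/5000
7 7/2 2171/2500
DF(1.5y) = 93/100 ≈ 0.930000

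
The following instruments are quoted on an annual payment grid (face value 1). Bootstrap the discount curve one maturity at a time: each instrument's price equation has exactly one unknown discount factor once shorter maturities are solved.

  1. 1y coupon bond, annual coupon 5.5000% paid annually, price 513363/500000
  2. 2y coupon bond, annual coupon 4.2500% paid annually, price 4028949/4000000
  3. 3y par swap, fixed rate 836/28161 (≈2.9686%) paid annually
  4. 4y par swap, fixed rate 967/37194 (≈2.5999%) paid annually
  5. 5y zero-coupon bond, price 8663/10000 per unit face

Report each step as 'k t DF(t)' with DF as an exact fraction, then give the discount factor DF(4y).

1 1 2433/2500
2 2 1853/2000
3 3 2291/2500
4 4 9033/10000
5 5 8663/10000
DF(4y) = 9033/10000 ≈ 0.903300

step 1 [1y] bond c/1=11/200: DF=(513363/500000 − 11/200·(0))/(1+11/200) = 2433/2500 ≈ 0.973200
step 2 [2y] bond c/1=17/400: DF=(4028949/4000000 − 17/400·(0.973200))/(1+17/400) = 1853/2000 ≈ 0.926500
step 3 [3y] swap r/1=836/28161: DF=(1 − 836/28161·(0.973200+0.926500))/(1+836/28161) = 2291/2500 ≈ 0.916400
step 4 [4y] swap r/1=967/37194: DF=(1 − 967/37194·(0.973200+0.926500+0.916400))/(1+967/37194) = 9033/10000 ≈ 0.903300
step 5 [5y] zero: DF = P = 8663/10000 ≈ 0.866300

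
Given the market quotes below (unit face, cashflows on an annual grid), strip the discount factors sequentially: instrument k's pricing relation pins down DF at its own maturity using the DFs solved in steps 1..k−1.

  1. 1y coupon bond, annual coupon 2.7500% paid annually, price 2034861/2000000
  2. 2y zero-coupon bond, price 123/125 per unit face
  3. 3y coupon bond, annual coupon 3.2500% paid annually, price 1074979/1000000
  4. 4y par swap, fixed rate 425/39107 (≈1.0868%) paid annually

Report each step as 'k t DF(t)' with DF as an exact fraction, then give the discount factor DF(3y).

step 1 [1y] bond c/1=11/400: DF=(2034861/2000000 − 11/400·(0))/(1+11/400) = 4951/5000 ≈ 0.990200
step 2 [2y] zero: DF = P = 123/125 ≈ 0.984000
step 3 [3y] bond c/1=13/400: DF=(1074979/1000000 − 13/400·(0.990200+0.984000))/(1+13/400) = 979/1000 ≈ 0.979000
step 4 [4y] swap r/1=425/39107: DF=(1 − 425/39107·(0.990200+0.984000+0.979000))/(1+425/39107) = 383/400 ≈ 0.957500

1 1 4951/5000
2 2 123/125
3 3 979/1000
4 4 383/400
DF(3y) = 979/1000 ≈ 0.979000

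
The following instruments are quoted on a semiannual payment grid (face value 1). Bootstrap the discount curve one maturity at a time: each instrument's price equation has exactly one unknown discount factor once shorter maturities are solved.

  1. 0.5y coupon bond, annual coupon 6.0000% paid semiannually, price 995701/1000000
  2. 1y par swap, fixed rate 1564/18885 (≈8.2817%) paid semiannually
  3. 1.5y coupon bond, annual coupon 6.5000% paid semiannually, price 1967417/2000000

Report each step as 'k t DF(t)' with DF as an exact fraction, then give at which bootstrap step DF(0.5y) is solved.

1 1/2 9667/10000
2 1 4609/5000
3 3/2 8933/10000
DF(0.5y) is solved at step 1

step 1 [0.5y] bond c/2=3/100: DF=(995701/1000000 − 3/100·(0))/(1+3/100) = 9667/10000 ≈ 0.966700
step 2 [1y] swap r/2=782/18885: DF=(1 − 782/18885·(0.966700))/(1+782/18885) = 4609/5000 ≈ 0.921800
step 3 [1.5y] bond c/2=13/400: DF=(1967417/2000000 − 13/400·(0.966700+0.921800))/(1+13/400) = 8933/10000 ≈ 0.893300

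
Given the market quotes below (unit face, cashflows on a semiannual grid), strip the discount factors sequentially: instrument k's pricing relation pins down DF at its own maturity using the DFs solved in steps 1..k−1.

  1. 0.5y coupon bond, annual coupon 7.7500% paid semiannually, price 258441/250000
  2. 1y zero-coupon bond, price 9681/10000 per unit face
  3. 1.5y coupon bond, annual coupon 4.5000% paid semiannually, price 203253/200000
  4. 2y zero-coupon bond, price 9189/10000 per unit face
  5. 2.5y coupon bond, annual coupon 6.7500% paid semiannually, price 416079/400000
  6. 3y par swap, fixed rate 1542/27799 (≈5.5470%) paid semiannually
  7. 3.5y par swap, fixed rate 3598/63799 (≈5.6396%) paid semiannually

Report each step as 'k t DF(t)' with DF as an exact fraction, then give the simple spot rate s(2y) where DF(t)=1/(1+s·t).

1 1/2 622/625
2 1 9681/10000
3 3/2 9507/10000
4 2 9189/10000
5 5/2 8811/10000
6 3 4229/5000
7 7/2 8201/10000
s(2y) = (1/(9189/10000) − 1)/(2) = 811/18378 ≈ 4.4129%

step 1 [0.5y] bond c/2=31/800: DF=(258441/250000 − 31/800·(0))/(1+31/800) = 622/625 ≈ 0.995200
step 2 [1y] zero: DF = P = 9681/10000 ≈ 0.968100
step 3 [1.5y] bond c/2=9/400: DF=(203253/200000 − 9/400·(0.995200+0.968100))/(1+9/400) = 9507/10000 ≈ 0.950700
step 4 [2y] zero: DF = P = 9189/10000 ≈ 0.918900
step 5 [2.5y] bond c/2=27/800: DF=(416079/400000 − 27/800·(0.995200+0.968100+0.950700+0.918900))/(1+27/800) = 8811/10000 ≈ 0.881100
step 6 [3y] swap r/2=771/27799: DF=(1 − 771/27799·(0.995200+0.968100+0.950700+0.918900+0.881100))/(1+771/27799) = 4229/5000 ≈ 0.845800
step 7 [3.5y] swap r/2=1799/63799: DF=(1 − 1799/63799·(0.995200+0.968100+0.950700+0.918900+0.881100+0.845800))/(1+1799/63799) = 8201/10000 ≈ 0.820100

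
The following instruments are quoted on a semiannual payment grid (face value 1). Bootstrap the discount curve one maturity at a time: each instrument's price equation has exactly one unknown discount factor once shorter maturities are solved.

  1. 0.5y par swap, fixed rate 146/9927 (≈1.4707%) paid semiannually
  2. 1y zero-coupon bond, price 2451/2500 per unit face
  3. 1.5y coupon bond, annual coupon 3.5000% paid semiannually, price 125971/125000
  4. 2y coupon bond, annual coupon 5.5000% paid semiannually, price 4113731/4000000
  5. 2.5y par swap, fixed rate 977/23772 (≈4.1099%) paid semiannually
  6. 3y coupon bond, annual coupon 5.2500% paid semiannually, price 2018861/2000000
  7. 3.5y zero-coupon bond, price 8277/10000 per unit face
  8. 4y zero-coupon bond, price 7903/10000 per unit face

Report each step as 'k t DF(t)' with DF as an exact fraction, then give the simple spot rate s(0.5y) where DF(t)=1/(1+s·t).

1 1/2 9927/10000
2 1 2451/2500
3 3/2 1913/2000
4 2 369/400
5 5/2 9023/10000
6 3 431/500
7 7/2 8277/10000
8 4 7903/10000
s(0.5y) = (1/(9927/10000) − 1)/(1/2) = 146/9927 ≈ 1.4707%

step 1 [0.5y] swap r/2=73/9927: DF=(1 − 73/9927·(0))/(1+73/9927) = 9927/10000 ≈ 0.992700
step 2 [1y] zero: DF = P = 2451/2500 ≈ 0.980400
step 3 [1.5y] bond c/2=7/400: DF=(125971/125000 − 7/400·(0.992700+0.980400))/(1+7/400) = 1913/2000 ≈ 0.956500
step 4 [2y] bond c/2=11/400: DF=(4113731/4000000 − 11/400·(0.992700+0.980400+0.956500))/(1+11/400) = 369/400 ≈ 0.922500
step 5 [2.5y] swap r/2=977/47544: DF=(1 − 977/47544·(0.992700+0.980400+0.956500+0.922500))/(1+977/47544) = 9023/10000 ≈ 0.902300
step 6 [3y] bond c/2=21/800: DF=(2018861/2000000 − 21/800·(0.992700+0.980400+0.956500+0.922500+0.902300))/(1+21/800) = 431/500 ≈ 0.862000
step 7 [3.5y] zero: DF = P = 8277/10000 ≈ 0.827700
step 8 [4y] zero: DF = P = 7903/10000 ≈ 0.790300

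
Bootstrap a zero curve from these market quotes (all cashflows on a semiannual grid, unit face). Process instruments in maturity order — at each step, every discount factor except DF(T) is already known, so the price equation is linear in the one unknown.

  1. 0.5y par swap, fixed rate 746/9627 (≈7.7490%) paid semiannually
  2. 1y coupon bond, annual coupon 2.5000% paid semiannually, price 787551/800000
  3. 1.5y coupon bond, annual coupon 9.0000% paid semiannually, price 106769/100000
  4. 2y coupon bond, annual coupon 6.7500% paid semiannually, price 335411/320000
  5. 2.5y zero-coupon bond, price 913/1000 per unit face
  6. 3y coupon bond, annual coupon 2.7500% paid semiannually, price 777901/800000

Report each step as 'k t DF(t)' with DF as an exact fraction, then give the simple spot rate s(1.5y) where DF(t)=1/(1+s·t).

step 1 [0.5y] swap r/2=373/9627: DF=(1 − 373/9627·(0))/(1+373/9627) = 9627/10000 ≈ 0.962700
step 2 [1y] bond c/2=1/80: DF=(787551/800000 − 1/80·(0.962700))/(1+1/80) = 2401/2500 ≈ 0.960400
step 3 [1.5y] bond c/2=9/200: DF=(106769/100000 − 9/200·(0.962700+0.960400))/(1+9/200) = 9389/10000 ≈ 0.938900
step 4 [2y] bond c/2=27/800: DF=(335411/320000 − 27/800·(0.962700+0.960400+0.938900))/(1+27/800) = 1841/2000 ≈ 0.920500
step 5 [2.5y] zero: DF = P = 913/1000 ≈ 0.913000
step 6 [3y] bond c/2=11/800: DF=(777901/800000 − 11/800·(0.962700+0.960400+0.938900+0.920500+0.913000))/(1+11/800) = 1791/2000 ≈ 0.895500

1 1/2 9627/10000
2 1 2401/2500
3 3/2 9389/10000
4 2 1841/2000
5 5/2 913/1000
6 3 1791/2000
s(1.5y) = (1/(9389/10000) − 1)/(3/2) = 1222/28167 ≈ 4.3384%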